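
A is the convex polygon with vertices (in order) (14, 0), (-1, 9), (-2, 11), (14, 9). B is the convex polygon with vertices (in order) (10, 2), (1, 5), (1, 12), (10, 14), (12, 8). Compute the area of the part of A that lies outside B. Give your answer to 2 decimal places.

29.38

|A| = 82.5, |A∩B| = 53.1185.
|A ∖ B| = |A| − |A∩B| = 82.5 − 53.1185 = 29.38.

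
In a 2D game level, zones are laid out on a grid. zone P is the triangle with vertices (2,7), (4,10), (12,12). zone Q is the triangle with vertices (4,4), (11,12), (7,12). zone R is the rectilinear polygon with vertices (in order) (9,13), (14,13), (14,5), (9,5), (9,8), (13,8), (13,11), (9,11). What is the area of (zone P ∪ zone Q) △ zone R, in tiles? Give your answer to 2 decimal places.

|zone P ∪ zone Q| = 22.0404.
|(zone P ∪ zone Q) ∩ zone R| = 1.8469.
|(zone P ∪ zone Q) △ zone R| = 22.0404 + 28 − 3.6939 = 46.35.

46.35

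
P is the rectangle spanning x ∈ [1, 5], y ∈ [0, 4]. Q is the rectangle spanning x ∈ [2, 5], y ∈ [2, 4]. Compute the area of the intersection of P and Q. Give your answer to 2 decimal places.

6.00

|P∩Q|: x∈[2,5], y∈[2,4] → 3·2 = 6.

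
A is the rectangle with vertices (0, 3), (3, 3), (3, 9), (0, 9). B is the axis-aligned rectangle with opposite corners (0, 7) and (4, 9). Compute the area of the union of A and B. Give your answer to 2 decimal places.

By inclusion–exclusion:
Individual areas: |A| = 18, |B| = 8.
|A∩B|: x∈[0,3], y∈[7,9] → 3·2 = 6.
|A ∪ B| = 26 − 6 = 20.00.

20.00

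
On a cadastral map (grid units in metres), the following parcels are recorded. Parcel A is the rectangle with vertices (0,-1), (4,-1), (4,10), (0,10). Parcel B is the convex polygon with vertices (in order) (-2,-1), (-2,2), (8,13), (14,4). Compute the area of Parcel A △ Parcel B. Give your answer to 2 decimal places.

|Parcel A| = 44, |Parcel B| = 102, |Parcel A∩Parcel B| = 24.6.
|Parcel A △ Parcel B| = |Parcel A| + |Parcel B| − 2·|Parcel A∩Parcel B| = 44 + 102 − 49.2 = 96.80.

96.80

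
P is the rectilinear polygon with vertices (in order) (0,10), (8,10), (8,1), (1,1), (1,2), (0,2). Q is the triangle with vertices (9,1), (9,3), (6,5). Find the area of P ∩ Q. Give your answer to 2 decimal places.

The intersection is the polygon with vertices (8,2.333), (6,5), (8,3.667).
By the shoelace formula its area is 1.33.

1.33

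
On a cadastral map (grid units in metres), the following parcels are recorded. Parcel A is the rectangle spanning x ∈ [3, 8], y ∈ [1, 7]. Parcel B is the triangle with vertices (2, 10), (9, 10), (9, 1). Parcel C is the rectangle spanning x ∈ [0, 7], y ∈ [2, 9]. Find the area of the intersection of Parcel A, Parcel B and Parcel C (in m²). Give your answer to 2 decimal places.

4.57

The intersection is the polygon with vertices (4.333,7), (7,7), (7,3.571).
By the shoelace formula its area is 4.57.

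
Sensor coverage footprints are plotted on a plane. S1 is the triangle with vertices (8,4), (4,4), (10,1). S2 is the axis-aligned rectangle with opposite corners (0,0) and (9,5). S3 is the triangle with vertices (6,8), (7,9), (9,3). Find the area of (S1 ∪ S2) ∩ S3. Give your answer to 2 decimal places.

The region (S1 ∪ S2) ∩ S3 is the polygon with vertices (8.333,5), (9,3), (7.8,5).
By the shoelace formula its area is 0.53.

0.53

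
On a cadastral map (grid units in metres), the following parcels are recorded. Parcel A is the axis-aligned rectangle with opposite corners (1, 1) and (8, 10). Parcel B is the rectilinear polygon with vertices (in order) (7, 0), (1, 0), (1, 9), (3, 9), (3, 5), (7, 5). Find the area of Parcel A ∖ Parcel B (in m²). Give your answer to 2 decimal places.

|Parcel A| = 63, |Parcel A∩Parcel B| = 32.
|Parcel A ∖ Parcel B| = |Parcel A| − |Parcel A∩Parcel B| = 63 − 32 = 31.00.

31.00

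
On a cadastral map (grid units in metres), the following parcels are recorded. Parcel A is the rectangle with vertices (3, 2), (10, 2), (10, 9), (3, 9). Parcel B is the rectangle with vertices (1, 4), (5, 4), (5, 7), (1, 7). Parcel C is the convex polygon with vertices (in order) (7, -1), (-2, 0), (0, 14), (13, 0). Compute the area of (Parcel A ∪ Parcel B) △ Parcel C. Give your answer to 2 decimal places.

88.41

|Parcel A ∪ Parcel B| = 55.
|(Parcel A ∪ Parcel B) ∩ Parcel C| = 39.5467.
|(Parcel A ∪ Parcel B) △ Parcel C| = 55 + 112.5 − 79.0934 = 88.41.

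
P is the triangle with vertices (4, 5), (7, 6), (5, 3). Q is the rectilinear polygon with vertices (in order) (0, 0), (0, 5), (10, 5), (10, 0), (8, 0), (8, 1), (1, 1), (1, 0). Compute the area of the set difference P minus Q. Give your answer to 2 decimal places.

|P| = 3.5, |P∩Q| = 2.3333.
|P ∖ Q| = |P| − |P∩Q| = 3.5 − 2.3333 = 1.17.

1.17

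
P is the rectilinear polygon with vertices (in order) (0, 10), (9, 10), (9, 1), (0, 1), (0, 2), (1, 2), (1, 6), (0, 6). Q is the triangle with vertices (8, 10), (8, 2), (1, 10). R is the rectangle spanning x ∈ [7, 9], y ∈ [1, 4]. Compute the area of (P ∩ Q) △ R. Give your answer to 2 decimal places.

|P ∩ Q| = 28.
|(P ∩ Q) ∩ R| = 1.4286.
|(P ∩ Q) △ R| = 28 + 6 − 2.8571 = 31.14.

31.14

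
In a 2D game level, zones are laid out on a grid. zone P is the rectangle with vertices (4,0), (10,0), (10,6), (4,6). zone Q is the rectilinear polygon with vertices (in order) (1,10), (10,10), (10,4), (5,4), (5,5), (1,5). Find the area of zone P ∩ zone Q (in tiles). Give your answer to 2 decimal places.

11.00

The intersection is the polygon with vertices (10,4), (5,4), (5,5), (4,5), (4,6), (10,6).
By the shoelace formula its area is 11.00.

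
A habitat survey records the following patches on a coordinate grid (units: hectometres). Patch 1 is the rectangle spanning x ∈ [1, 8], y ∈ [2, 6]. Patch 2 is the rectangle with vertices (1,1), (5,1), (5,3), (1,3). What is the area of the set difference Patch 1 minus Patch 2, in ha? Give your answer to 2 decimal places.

24.00

|Patch 1∩Patch 2|: x∈[1,5], y∈[2,3] → 4·1 = 4.
|Patch 1| = 28.
|Patch 1 ∖ Patch 2| = |Patch 1| − |Patch 1∩Patch 2| = 28 − 4 = 24.00.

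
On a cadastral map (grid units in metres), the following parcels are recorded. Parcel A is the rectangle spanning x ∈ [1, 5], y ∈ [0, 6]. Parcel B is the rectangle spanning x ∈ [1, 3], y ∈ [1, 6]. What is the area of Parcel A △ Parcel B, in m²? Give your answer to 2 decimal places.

|Parcel A∩Parcel B|: x∈[1,3], y∈[1,6] → 2·5 = 10.
|Parcel A △ Parcel B| = |Parcel A| + |Parcel B| − 2·|Parcel A∩Parcel B| = 24 + 10 − 20 = 14.00.

14.00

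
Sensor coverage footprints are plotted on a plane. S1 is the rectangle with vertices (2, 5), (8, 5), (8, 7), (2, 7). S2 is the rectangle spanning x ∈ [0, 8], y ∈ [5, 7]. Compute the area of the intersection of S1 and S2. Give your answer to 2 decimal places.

12.00

|S1∩S2|: x∈[2,8], y∈[5,7] → 6·2 = 12.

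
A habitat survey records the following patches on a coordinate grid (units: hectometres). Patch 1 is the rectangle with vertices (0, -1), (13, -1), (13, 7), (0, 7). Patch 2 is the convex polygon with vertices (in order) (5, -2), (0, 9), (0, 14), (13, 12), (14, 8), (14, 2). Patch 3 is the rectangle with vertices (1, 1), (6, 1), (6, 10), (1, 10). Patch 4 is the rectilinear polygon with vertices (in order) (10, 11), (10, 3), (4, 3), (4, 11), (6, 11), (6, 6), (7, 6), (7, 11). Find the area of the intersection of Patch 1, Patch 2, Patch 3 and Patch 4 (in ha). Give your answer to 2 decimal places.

The intersection is the polygon with vertices (6,7), (6,6), (6,3), (4,3), (4,7).
By the shoelace formula its area is 8.00.

8.00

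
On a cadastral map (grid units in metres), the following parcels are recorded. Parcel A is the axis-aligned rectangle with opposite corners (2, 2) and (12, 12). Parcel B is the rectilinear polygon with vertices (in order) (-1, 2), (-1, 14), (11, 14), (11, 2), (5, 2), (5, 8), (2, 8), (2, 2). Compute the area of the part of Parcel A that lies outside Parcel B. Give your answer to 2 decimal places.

28.00

|Parcel A| = 100, |Parcel A∩Parcel B| = 72.
|Parcel A ∖ Parcel B| = |Parcel A| − |Parcel A∩Parcel B| = 100 − 72 = 28.00.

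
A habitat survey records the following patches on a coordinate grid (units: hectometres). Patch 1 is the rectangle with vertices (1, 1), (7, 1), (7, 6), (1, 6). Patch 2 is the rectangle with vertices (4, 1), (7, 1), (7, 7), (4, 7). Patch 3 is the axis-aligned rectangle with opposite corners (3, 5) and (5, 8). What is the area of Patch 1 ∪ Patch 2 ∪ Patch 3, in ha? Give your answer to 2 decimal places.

By inclusion–exclusion:
Individual areas: |Patch 1| = 30, |Patch 2| = 18, |Patch 3| = 6.
|Patch 1∩Patch 2|: x∈[4,7], y∈[1,6] → 3·5 = 15.
|Patch 1∩Patch 3|: x∈[3,5], y∈[5,6] → 2·1 = 2.
|Patch 2∩Patch 3|: x∈[4,5], y∈[5,7] → 1·2 = 2.
|Patch 1∩Patch 2∩Patch 3| = 1.
|Patch 1 ∪ Patch 2 ∪ Patch 3| = 54 − 19 + 1 = 36.00.

36.00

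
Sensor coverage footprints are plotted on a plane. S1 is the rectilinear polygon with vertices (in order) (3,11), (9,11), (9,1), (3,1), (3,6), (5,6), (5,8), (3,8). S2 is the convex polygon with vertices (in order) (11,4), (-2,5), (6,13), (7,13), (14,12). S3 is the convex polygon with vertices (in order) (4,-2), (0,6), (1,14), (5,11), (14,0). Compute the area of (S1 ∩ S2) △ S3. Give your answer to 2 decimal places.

|S1 ∩ S2| = 35.1923.
|(S1 ∩ S2) ∩ S3| = 25.4145.
|(S1 ∩ S2) △ S3| = 35.1923 + 111.5 − 50.8291 = 95.86.

95.86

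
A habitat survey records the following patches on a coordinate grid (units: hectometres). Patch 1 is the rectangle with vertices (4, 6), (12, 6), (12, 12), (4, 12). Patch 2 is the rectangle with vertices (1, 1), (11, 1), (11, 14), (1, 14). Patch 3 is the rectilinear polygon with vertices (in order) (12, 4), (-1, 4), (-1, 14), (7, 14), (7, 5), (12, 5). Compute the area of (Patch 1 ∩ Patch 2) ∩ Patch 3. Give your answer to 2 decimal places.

18.00

The region (Patch 1 ∩ Patch 2) ∩ Patch 3 is the polygon with vertices (4,12), (7,12), (7,6), (4,6).
By the shoelace formula its area is 18.00.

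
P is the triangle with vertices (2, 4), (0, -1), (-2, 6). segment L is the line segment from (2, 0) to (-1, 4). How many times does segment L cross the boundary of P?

The segment meets the boundary at (0.957,1.391).

1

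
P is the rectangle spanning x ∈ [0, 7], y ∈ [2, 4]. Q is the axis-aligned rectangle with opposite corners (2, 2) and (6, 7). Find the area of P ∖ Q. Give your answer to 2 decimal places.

6.00

|P∩Q|: x∈[2,6], y∈[2,4] → 4·2 = 8.
|P| = 14.
|P ∖ Q| = |P| − |P∩Q| = 14 − 8 = 6.00.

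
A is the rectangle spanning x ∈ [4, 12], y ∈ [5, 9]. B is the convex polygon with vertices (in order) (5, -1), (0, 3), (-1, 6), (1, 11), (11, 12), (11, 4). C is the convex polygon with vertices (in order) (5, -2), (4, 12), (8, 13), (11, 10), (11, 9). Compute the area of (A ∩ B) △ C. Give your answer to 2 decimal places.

42.08

|A ∩ B| = 28.
|(A ∩ B) ∩ C| = 22.2078.
|(A ∩ B) △ C| = 28 + 58.5 − 44.4156 = 42.08.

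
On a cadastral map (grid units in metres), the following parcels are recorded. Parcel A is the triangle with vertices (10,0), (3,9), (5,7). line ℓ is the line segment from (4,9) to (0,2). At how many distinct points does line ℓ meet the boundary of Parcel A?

The segment meets the boundary at (3.576,8.259), (3.636,8.364).

2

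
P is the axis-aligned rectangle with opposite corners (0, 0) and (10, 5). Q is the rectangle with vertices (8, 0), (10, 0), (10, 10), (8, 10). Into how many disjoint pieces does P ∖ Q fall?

P ∖ Q is a single connected region.

1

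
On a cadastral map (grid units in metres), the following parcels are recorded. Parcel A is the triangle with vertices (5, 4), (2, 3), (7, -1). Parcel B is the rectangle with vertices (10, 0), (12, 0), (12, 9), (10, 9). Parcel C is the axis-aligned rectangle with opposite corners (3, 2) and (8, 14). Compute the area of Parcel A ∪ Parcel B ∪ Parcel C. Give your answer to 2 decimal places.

By inclusion–exclusion:
Individual areas: |Parcel A| = 8.5, |Parcel B| = 18, |Parcel C| = 60.
|Parcel A∩Parcel B| = 0.
|Parcel A∩Parcel C| = 4.1083.
|Parcel B∩Parcel C| = 0 (no overlap).
|Parcel A∩Parcel B∩Parcel C| = 0.
|Parcel A ∪ Parcel B ∪ Parcel C| = 86.5 − 4.1083 + 0 = 82.39.

82.39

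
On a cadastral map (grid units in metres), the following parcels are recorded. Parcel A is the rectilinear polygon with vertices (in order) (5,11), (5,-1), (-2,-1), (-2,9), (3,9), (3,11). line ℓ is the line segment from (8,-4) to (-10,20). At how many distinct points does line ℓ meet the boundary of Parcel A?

2

The segment meets the boundary at (-1.75,9), (5,0).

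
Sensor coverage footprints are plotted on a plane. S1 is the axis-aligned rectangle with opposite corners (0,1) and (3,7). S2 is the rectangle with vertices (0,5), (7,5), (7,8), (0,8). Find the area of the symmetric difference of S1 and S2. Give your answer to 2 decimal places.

27.00

|S1∩S2|: x∈[0,3], y∈[5,7] → 3·2 = 6.
|S1 △ S2| = |S1| + |S2| − 2·|S1∩S2| = 18 + 21 − 12 = 27.00.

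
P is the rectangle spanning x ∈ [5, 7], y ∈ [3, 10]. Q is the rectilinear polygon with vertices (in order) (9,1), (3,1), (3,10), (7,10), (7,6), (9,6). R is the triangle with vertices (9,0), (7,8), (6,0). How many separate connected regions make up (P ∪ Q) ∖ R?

2

(P ∪ Q) ∖ R splits into 2 disjoint pieces (area 4.375, area 32.9375).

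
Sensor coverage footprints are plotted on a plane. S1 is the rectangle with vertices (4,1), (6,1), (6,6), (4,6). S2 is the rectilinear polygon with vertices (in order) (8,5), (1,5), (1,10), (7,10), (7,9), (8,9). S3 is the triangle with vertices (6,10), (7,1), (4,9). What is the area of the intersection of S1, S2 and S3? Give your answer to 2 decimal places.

The intersection is the polygon with vertices (6,6), (6,5), (5.5,5), (5.125,6).
By the shoelace formula its area is 0.69.

0.69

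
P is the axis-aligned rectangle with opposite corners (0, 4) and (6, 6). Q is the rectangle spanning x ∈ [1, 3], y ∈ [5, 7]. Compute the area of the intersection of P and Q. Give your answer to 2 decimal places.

2.00

|P∩Q|: x∈[1,3], y∈[5,6] → 2·1 = 2.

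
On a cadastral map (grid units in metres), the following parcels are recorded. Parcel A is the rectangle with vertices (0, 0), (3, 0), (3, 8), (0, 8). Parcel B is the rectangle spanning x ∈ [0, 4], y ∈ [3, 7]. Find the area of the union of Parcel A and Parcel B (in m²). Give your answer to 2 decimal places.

By inclusion–exclusion:
Individual areas: |Parcel A| = 24, |Parcel B| = 16.
|Parcel A∩Parcel B|: x∈[0,3], y∈[3,7] → 3·4 = 12.
|Parcel A ∪ Parcel B| = 40 − 12 = 28.00.

28.00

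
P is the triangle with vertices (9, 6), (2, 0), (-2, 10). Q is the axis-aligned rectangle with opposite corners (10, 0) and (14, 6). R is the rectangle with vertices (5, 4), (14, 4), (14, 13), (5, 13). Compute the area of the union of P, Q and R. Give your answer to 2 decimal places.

135.42

By inclusion–exclusion:
Individual areas: |P| = 47, |Q| = 24, |R| = 81.
|P∩Q| = 0.
|P∩R| = 8.5758.
|Q∩R|: x∈[10,14], y∈[4,6] → 4·2 = 8.
|P∩Q∩R| = 0.
|P ∪ Q ∪ R| = 152 − 16.5758 + 0 = 135.42.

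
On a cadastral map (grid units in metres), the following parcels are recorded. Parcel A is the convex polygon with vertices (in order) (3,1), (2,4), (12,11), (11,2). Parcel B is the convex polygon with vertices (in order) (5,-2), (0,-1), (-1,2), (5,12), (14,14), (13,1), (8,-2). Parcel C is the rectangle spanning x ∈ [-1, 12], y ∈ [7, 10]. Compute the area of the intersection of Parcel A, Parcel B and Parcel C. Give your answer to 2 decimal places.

The intersection is the polygon with vertices (10.571,10), (11.889,10), (11.556,7), (6.286,7).
By the shoelace formula its area is 9.88.

9.88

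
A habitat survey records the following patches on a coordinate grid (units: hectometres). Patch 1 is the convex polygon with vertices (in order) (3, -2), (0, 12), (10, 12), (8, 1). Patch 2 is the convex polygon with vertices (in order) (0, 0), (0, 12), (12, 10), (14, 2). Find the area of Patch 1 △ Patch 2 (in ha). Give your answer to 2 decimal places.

65.76

|Patch 1| = 94.5, |Patch 2| = 130, |Patch 1∩Patch 2| = 79.3681.
|Patch 1 △ Patch 2| = |Patch 1| + |Patch 2| − 2·|Patch 1∩Patch 2| = 94.5 + 130 − 158.7363 = 65.76.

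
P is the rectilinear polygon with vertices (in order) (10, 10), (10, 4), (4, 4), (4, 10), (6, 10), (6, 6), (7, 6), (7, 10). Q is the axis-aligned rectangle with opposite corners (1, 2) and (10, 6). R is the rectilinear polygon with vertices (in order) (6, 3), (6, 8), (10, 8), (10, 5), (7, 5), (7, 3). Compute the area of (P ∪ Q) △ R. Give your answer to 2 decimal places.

46.00

|P ∪ Q| = 56.
|(P ∪ Q) ∩ R| = 12.
|(P ∪ Q) △ R| = 56 + 14 − 24 = 46.00.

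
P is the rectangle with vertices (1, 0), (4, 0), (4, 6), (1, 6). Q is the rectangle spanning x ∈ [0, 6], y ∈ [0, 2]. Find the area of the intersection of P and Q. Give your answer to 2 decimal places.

|P∩Q|: x∈[1,4], y∈[0,2] → 3·2 = 6.

6.00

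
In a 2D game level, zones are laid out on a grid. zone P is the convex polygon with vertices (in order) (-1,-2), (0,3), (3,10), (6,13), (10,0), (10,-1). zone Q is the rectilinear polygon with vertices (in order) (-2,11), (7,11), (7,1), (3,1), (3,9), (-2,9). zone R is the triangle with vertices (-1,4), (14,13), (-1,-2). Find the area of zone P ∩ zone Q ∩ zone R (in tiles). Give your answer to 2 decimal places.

14.40

The intersection is the polygon with vertices (7,6), (3,2), (3,6.4), (7,8.8).
By the shoelace formula its area is 14.40.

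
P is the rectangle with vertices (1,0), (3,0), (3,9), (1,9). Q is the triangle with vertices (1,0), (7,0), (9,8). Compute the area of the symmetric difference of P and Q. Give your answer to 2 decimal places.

38.00

|P| = 18, |Q| = 24, |P∩Q| = 2.
|P △ Q| = |P| + |Q| − 2·|P∩Q| = 18 + 24 − 4 = 38.00.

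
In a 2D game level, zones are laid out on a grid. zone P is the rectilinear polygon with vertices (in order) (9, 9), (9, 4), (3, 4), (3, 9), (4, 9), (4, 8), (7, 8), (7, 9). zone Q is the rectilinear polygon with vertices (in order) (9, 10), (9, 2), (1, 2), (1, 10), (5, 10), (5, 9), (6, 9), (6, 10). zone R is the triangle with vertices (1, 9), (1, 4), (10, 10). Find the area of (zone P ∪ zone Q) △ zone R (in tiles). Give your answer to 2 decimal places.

42.06

|zone P ∪ zone Q| = 63.
|(zone P ∪ zone Q) ∩ zone R| = 21.7222.
|(zone P ∪ zone Q) △ zone R| = 63 + 22.5 − 43.4444 = 42.06.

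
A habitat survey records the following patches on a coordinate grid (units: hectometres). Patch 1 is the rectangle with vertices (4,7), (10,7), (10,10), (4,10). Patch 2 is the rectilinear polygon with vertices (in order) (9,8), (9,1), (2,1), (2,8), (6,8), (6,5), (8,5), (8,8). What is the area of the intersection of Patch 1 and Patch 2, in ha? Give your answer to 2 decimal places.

3.00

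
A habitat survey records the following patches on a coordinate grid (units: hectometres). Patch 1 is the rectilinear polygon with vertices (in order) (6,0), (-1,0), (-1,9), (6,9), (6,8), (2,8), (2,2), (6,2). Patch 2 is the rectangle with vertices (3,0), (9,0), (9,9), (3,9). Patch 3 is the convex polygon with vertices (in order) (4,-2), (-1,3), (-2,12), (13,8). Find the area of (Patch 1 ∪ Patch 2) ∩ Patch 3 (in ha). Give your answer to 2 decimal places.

73.81

|Patch 1 ∪ Patch 2| = 84.
|(Patch 1 ∪ Patch 2) ∩ Patch 3| = 73.81.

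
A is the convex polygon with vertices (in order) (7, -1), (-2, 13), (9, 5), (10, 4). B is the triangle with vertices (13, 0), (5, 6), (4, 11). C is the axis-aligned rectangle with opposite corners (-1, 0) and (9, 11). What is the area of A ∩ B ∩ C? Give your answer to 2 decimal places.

8.23

The intersection is the polygon with vertices (9,4.889), (9,3), (5,6), (4.553,8.234), (8.775,5.163).
By the shoelace formula its area is 8.23.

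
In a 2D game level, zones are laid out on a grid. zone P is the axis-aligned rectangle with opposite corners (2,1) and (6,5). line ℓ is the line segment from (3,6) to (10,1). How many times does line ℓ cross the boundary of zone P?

2

The segment meets the boundary at (4.4,5), (6,3.857).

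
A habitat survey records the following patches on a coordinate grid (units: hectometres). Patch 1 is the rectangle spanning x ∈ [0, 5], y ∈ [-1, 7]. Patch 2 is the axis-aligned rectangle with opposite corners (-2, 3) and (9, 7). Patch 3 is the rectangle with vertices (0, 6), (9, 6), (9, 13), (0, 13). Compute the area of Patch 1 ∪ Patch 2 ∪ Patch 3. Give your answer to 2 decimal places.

By inclusion–exclusion:
Individual areas: |Patch 1| = 40, |Patch 2| = 44, |Patch 3| = 63.
|Patch 1∩Patch 2|: x∈[0,5], y∈[3,7] → 5·4 = 20.
|Patch 1∩Patch 3|: x∈[0,5], y∈[6,7] → 5·1 = 5.
|Patch 2∩Patch 3|: x∈[0,9], y∈[6,7] → 9·1 = 9.
|Patch 1∩Patch 2∩Patch 3| = 5.
|Patch 1 ∪ Patch 2 ∪ Patch 3| = 147 − 34 + 5 = 118.00.

118.00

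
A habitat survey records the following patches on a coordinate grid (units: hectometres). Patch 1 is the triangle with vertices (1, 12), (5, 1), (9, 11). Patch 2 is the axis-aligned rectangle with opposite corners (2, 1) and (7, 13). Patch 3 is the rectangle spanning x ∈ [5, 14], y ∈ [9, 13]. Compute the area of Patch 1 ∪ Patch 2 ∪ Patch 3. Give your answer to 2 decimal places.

By inclusion–exclusion:
Individual areas: |Patch 1| = 42, |Patch 2| = 60, |Patch 3| = 36.
|Patch 1∩Patch 2| = 35.4375.
|Patch 1∩Patch 3| = 8.2.
|Patch 2∩Patch 3|: x∈[5,7], y∈[9,13] → 2·4 = 8.
|Patch 1∩Patch 2∩Patch 3| = 4.75.
|Patch 1 ∪ Patch 2 ∪ Patch 3| = 138 − 51.6375 + 4.75 = 91.11.

91.11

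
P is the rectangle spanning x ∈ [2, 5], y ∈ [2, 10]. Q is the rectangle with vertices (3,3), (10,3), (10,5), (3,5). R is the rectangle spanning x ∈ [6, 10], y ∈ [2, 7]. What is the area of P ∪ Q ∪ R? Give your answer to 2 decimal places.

46.00

By inclusion–exclusion:
Individual areas: |P| = 24, |Q| = 14, |R| = 20.
|P∩Q|: x∈[3,5], y∈[3,5] → 2·2 = 4.
|P∩R| = 0 (no overlap).
|Q∩R|: x∈[6,10], y∈[3,5] → 4·2 = 8.
|P∩Q∩R| = 0.
|P ∪ Q ∪ R| = 58 − 12 + 0 = 46.00.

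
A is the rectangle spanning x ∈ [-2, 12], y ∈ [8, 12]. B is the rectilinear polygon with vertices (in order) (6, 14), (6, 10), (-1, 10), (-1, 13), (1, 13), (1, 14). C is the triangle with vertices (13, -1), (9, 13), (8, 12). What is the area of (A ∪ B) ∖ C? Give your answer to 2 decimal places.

63.65

|A ∪ B| = 68.
|(A ∪ B) ∩ C| = 4.3516.
|(A ∪ B) ∖ C| = 68 − 4.3516 = 63.65.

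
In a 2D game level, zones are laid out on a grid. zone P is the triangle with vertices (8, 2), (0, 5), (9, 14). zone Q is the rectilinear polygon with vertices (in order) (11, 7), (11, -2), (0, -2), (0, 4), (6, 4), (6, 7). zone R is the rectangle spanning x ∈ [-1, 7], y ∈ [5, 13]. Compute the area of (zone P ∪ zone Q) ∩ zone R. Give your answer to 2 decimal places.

24.50

The region (zone P ∪ zone Q) ∩ zone R is the polygon with vertices (7,12), (7,5), (0,5).
By the shoelace formula its area is 24.50.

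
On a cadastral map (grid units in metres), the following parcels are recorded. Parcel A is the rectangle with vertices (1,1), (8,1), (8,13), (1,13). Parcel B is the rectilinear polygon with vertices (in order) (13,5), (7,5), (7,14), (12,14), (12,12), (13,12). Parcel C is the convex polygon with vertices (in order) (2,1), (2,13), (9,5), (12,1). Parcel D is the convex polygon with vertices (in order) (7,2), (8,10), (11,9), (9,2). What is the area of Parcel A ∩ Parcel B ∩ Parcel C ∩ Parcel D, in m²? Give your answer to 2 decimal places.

The intersection is the polygon with vertices (7.375,5), (7.578,6.625), (8,6.143), (8,5).
By the shoelace formula its area is 0.75.

0.75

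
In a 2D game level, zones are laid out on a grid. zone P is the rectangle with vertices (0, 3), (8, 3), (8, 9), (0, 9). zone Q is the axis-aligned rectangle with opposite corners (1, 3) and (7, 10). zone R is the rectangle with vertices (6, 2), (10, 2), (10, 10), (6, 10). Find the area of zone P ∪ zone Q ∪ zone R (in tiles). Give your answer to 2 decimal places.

73.00

By inclusion–exclusion:
Individual areas: |zone P| = 48, |zone Q| = 42, |zone R| = 32.
|zone P∩zone Q|: x∈[1,7], y∈[3,9] → 6·6 = 36.
|zone P∩zone R|: x∈[6,8], y∈[3,9] → 2·6 = 12.
|zone Q∩zone R|: x∈[6,7], y∈[3,10] → 1·7 = 7.
|zone P∩zone Q∩zone R| = 6.
|zone P ∪ zone Q ∪ zone R| = 122 − 55 + 6 = 73.00.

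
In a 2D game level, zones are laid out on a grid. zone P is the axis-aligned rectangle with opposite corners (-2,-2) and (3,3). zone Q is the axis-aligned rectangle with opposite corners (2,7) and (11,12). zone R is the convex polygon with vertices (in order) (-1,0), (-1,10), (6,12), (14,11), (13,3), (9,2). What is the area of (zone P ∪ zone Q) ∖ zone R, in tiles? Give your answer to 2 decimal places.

|zone P ∪ zone Q| = 70.
|(zone P ∪ zone Q) ∩ zone R| = 51.5518.
|(zone P ∪ zone Q) ∖ zone R| = 70 − 51.5518 = 18.45.

18.45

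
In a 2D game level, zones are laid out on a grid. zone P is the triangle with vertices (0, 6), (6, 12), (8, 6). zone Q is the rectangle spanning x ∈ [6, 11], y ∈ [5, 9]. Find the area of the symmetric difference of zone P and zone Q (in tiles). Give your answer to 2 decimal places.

|zone P| = 24, |zone Q| = 20, |zone P∩zone Q| = 4.5.
|zone P △ zone Q| = |zone P| + |zone Q| − 2·|zone P∩zone Q| = 24 + 20 − 9 = 35.00.

35.00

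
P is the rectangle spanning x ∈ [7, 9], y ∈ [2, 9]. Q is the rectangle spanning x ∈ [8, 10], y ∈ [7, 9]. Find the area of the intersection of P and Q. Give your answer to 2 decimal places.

|P∩Q|: x∈[8,9], y∈[7,9] → 1·2 = 2.

2.00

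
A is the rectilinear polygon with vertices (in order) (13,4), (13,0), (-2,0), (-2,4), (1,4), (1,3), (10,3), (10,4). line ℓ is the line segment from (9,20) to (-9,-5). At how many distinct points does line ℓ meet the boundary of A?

The segment lies entirely outside A and never meets its boundary.

0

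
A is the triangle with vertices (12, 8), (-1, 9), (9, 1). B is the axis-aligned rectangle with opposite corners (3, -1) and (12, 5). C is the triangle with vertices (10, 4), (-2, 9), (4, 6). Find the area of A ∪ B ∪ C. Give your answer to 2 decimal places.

87.80

By inclusion–exclusion:
Individual areas: |A| = 47, |B| = 54, |C| = 3.
|A∩B| = 13.4286.
|A∩C| = 2.7681.
|B∩C| = 0.3.
|A∩B∩C| = 0.3.
|A ∪ B ∪ C| = 104 − 16.4967 + 0.3 = 87.80.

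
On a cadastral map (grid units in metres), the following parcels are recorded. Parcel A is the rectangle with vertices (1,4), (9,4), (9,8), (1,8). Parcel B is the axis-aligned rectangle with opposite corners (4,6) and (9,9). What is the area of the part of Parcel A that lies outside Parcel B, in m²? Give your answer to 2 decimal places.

|Parcel A∩Parcel B|: x∈[4,9], y∈[6,8] → 5·2 = 10.
|Parcel A| = 32.
|Parcel A ∖ Parcel B| = |Parcel A| − |Parcel A∩Parcel B| = 32 − 10 = 22.00.

22.00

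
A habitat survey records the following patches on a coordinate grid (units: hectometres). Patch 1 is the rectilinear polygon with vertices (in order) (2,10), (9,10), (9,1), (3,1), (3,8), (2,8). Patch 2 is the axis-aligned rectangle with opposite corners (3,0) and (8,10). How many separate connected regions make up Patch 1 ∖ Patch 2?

2

Patch 1 ∖ Patch 2 splits into 2 disjoint pieces (area 2, area 9).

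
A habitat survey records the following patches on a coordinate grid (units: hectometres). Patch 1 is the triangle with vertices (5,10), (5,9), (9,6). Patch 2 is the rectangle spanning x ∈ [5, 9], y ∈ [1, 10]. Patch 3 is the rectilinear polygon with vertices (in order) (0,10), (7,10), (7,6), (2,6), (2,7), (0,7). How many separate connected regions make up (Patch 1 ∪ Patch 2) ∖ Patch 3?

1

(Patch 1 ∪ Patch 2) ∖ Patch 3 is a single connected region.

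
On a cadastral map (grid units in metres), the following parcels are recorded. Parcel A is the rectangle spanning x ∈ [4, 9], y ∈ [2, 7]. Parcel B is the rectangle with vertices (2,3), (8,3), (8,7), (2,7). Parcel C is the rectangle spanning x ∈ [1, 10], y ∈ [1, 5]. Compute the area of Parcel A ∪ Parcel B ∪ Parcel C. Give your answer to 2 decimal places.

50.00

By inclusion–exclusion:
Individual areas: |Parcel A| = 25, |Parcel B| = 24, |Parcel C| = 36.
|Parcel A∩Parcel B|: x∈[4,8], y∈[3,7] → 4·4 = 16.
|Parcel A∩Parcel C|: x∈[4,9], y∈[2,5] → 5·3 = 15.
|Parcel B∩Parcel C|: x∈[2,8], y∈[3,5] → 6·2 = 12.
|Parcel A∩Parcel B∩Parcel C| = 8.
|Parcel A ∪ Parcel B ∪ Parcel C| = 85 − 43 + 8 = 50.00.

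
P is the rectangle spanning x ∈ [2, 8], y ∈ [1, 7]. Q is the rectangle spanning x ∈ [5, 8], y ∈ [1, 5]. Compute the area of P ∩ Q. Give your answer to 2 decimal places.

|P∩Q|: x∈[5,8], y∈[1,5] → 3·4 = 12.

12.00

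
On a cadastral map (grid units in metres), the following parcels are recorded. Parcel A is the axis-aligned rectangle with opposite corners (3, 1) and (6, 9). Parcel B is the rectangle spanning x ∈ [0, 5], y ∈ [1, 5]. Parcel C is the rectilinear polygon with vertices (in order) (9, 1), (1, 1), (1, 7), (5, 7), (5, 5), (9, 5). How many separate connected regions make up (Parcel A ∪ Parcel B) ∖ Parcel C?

(Parcel A ∪ Parcel B) ∖ Parcel C splits into 2 disjoint pieces (area 8, area 4).

2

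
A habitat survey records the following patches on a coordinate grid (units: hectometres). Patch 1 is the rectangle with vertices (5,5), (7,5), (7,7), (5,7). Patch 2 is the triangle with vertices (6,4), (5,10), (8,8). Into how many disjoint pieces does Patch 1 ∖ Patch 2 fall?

Patch 1 ∖ Patch 2 splits into 2 disjoint pieces (area 0.25, area 1.3333).

2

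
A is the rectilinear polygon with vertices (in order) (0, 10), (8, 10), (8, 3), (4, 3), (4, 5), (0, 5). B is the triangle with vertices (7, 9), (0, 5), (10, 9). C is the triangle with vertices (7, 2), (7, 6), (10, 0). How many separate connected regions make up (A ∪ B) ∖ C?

(A ∪ B) ∖ C is a single connected region.

1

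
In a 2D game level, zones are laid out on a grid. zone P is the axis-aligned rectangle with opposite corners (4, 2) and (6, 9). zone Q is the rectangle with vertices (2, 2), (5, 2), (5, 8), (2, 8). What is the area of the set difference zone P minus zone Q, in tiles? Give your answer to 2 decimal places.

8.00

|zone P∩zone Q|: x∈[4,5], y∈[2,8] → 1·6 = 6.
|zone P| = 14.
|zone P ∖ zone Q| = |zone P| − |zone P∩zone Q| = 14 − 6 = 8.00.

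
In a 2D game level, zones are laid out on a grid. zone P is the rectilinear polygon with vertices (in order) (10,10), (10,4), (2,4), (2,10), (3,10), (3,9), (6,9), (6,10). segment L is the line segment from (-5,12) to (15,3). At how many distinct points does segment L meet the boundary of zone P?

2

The segment meets the boundary at (10,5.25), (2,8.85).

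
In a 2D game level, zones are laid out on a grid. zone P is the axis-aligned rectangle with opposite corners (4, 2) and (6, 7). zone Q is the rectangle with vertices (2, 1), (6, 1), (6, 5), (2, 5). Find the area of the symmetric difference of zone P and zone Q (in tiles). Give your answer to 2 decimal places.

|zone P∩zone Q|: x∈[4,6], y∈[2,5] → 2·3 = 6.
|zone P △ zone Q| = |zone P| + |zone Q| − 2·|zone P∩zone Q| = 10 + 16 − 12 = 14.00.

14.00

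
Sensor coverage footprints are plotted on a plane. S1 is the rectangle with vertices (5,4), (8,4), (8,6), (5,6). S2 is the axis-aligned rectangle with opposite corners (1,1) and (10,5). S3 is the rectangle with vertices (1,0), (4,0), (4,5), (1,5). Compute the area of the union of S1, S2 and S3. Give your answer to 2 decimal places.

By inclusion–exclusion:
Individual areas: |S1| = 6, |S2| = 36, |S3| = 15.
|S1∩S2|: x∈[5,8], y∈[4,5] → 3·1 = 3.
|S1∩S3| = 0 (no overlap).
|S2∩S3|: x∈[1,4], y∈[1,5] → 3·4 = 12.
|S1∩S2∩S3| = 0.
|S1 ∪ S2 ∪ S3| = 57 − 15 + 0 = 42.00.

42.00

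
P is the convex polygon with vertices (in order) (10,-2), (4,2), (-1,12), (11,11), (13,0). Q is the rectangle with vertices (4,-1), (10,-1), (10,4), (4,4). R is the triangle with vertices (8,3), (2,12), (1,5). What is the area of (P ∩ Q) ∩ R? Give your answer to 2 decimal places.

1.42

The region (P ∩ Q) ∩ R is the polygon with vertices (7.333,4), (8,3), (4.5,4).
By the shoelace formula its area is 1.42.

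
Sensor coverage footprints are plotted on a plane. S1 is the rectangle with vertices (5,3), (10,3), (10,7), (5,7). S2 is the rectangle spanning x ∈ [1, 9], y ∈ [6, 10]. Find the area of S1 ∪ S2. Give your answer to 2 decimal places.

By inclusion–exclusion:
Individual areas: |S1| = 20, |S2| = 32.
|S1∩S2|: x∈[5,9], y∈[6,7] → 4·1 = 4.
|S1 ∪ S2| = 52 − 4 = 48.00.

48.00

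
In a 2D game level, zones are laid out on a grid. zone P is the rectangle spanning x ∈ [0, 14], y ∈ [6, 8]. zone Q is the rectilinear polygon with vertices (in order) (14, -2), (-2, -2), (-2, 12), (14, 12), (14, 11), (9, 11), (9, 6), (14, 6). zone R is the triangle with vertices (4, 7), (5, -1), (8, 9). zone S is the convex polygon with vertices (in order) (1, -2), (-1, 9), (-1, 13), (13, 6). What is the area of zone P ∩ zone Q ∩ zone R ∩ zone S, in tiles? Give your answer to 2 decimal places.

5.74

The intersection is the polygon with vertices (7.1,6), (4.125,6), (4,7), (6,8), (7.7,8).
By the shoelace formula its area is 5.74.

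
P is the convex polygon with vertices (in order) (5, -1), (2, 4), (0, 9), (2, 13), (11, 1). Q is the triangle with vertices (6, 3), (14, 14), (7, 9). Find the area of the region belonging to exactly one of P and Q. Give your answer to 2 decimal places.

|P| = 67.5, |Q| = 18.5, |P∩Q| = 2.5357.
|P △ Q| = |P| + |Q| − 2·|P∩Q| = 67.5 + 18.5 − 5.0713 = 80.93.

80.93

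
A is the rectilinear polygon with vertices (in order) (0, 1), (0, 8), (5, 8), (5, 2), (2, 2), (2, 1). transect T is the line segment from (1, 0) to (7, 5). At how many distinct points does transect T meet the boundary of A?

2

The segment meets the boundary at (5,3.333), (3.4,2).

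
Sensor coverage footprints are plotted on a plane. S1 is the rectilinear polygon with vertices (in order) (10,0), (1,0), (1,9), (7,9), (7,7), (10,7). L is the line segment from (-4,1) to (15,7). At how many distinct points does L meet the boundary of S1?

2

The segment meets the boundary at (10,5.421), (1,2.579).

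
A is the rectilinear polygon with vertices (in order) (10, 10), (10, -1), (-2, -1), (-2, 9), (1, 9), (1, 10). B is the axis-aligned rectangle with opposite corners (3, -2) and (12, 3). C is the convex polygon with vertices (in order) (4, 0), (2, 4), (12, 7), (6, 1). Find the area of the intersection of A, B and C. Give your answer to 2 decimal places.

9.00

The intersection is the polygon with vertices (3,3), (8,3), (6,1), (4,0), (3,2).
By the shoelace formula its area is 9.00.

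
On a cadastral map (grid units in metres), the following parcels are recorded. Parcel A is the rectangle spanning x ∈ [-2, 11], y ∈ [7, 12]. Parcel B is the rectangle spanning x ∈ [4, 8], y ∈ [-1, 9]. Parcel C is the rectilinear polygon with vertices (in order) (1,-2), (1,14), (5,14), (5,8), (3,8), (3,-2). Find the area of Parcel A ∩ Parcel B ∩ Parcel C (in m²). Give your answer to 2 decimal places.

The intersection is the polygon with vertices (4,9), (5,9), (5,8), (4,8).
By the shoelace formula its area is 1.00.

1.00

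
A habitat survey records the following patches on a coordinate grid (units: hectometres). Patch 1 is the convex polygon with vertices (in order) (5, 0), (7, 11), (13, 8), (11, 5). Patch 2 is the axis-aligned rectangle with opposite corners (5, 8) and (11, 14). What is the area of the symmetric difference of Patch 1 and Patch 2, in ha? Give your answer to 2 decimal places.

58.36

|Patch 1| = 40, |Patch 2| = 36, |Patch 1∩Patch 2| = 8.8182.
|Patch 1 △ Patch 2| = |Patch 1| + |Patch 2| − 2·|Patch 1∩Patch 2| = 40 + 36 − 17.6364 = 58.36.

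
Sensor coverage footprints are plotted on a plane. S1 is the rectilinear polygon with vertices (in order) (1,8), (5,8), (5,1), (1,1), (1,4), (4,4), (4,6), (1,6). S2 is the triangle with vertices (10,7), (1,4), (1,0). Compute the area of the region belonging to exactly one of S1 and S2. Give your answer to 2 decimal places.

19.40

|S1| = 22, |S2| = 18, |S1∩S2| = 10.3016.
|S1 △ S2| = |S1| + |S2| − 2·|S1∩S2| = 22 + 18 − 20.6032 = 19.40.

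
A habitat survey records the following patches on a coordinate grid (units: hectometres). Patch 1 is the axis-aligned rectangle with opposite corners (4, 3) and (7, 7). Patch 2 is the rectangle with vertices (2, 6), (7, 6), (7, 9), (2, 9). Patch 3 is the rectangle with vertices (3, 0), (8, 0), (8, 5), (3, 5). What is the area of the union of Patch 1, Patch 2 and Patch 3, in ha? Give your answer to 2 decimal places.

43.00

By inclusion–exclusion:
Individual areas: |Patch 1| = 12, |Patch 2| = 15, |Patch 3| = 25.
|Patch 1∩Patch 2|: x∈[4,7], y∈[6,7] → 3·1 = 3.
|Patch 1∩Patch 3|: x∈[4,7], y∈[3,5] → 3·2 = 6.
|Patch 2∩Patch 3| = 0 (no overlap).
|Patch 1∩Patch 2∩Patch 3| = 0.
|Patch 1 ∪ Patch 2 ∪ Patch 3| = 52 − 9 + 0 = 43.00.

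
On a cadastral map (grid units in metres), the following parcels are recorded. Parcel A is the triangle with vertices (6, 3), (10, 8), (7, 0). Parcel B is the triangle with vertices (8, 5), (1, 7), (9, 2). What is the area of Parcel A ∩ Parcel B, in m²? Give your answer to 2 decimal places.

2.60

The intersection is the polygon with vertices (7.674,5.093), (8,5), (8.412,3.765), (7.987,2.633), (6.467,3.583).
By the shoelace formula its area is 2.60.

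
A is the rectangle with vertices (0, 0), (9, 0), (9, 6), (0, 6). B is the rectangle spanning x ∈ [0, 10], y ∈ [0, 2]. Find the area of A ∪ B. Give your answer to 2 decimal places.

By inclusion–exclusion:
Individual areas: |A| = 54, |B| = 20.
|A∩B|: x∈[0,9], y∈[0,2] → 9·2 = 18.
|A ∪ B| = 74 − 18 = 56.00.

56.00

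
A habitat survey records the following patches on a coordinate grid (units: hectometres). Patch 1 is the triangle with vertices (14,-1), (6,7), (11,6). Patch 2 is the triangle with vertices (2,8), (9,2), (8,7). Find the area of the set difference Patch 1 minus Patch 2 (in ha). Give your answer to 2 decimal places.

13.92

|Patch 1| = 16, |Patch 1∩Patch 2| = 2.0833.
|Patch 1 ∖ Patch 2| = |Patch 1| − |Patch 1∩Patch 2| = 16 − 2.0833 = 13.92.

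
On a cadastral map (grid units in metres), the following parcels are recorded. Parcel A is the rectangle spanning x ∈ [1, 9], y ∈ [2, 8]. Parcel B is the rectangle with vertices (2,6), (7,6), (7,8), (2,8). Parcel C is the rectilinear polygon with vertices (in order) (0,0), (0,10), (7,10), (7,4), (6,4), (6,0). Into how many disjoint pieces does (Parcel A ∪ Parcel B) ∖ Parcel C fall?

(Parcel A ∪ Parcel B) ∖ Parcel C is a single connected region.

1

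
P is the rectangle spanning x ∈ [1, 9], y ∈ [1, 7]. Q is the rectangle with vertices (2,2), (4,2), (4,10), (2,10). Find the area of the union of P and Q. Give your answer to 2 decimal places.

54.00

By inclusion–exclusion:
Individual areas: |P| = 48, |Q| = 16.
|P∩Q|: x∈[2,4], y∈[2,7] → 2·5 = 10.
|P ∪ Q| = 64 − 10 = 54.00.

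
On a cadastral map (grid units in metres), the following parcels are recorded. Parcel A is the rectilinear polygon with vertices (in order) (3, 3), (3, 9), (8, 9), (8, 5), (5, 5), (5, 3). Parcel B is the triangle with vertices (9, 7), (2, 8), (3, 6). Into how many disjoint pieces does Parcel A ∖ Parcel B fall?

2

Parcel A ∖ Parcel B splits into 2 disjoint pieces (area 11.0833, area 7.5).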